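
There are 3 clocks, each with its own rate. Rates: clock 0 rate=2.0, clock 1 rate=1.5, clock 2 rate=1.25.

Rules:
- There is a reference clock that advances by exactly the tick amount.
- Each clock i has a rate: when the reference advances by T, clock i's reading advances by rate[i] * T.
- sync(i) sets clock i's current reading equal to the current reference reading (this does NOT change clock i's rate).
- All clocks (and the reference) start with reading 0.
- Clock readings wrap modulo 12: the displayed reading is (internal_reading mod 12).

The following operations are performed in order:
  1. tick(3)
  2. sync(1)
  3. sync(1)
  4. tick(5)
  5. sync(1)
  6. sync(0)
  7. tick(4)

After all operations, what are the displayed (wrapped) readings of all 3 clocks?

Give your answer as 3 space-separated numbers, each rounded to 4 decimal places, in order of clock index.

Answer: 4.0000 2.0000 3.0000

Derivation:
After op 1 tick(3): ref=3.0000 raw=[6.0000 4.5000 3.7500]
After op 2 sync(1): ref=3.0000 raw=[6.0000 3.0000 3.7500]
After op 3 sync(1): ref=3.0000 raw=[6.0000 3.0000 3.7500]
After op 4 tick(5): ref=8.0000 raw=[16.0000 10.5000 10.0000]
After op 5 sync(1): ref=8.0000 raw=[16.0000 8.0000 10.0000]
After op 6 sync(0): ref=8.0000 raw=[8.0000 8.0000 10.0000]
After op 7 tick(4): ref=12.0000 raw=[16.0000 14.0000 15.0000]
Wrap final raw readings (mod 12): 16.0000 mod 12 = 4.0000; 14.0000 mod 12 = 2.0000; 15.0000 mod 12 = 3.0000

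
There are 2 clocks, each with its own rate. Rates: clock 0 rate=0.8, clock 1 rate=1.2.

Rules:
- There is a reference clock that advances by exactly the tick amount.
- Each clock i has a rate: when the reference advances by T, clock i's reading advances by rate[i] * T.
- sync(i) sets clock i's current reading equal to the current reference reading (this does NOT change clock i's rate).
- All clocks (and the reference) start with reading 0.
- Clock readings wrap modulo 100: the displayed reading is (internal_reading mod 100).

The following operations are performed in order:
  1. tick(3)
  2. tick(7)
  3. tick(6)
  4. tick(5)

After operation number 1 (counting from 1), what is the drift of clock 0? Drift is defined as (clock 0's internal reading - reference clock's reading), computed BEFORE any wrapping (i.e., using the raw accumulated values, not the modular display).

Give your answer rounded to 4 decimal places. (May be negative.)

Answer: -0.6000

Derivation:
After op 1 tick(3): ref=3.0000 raw=[2.4000 3.6000]
Drift of clock 0 after op 1: 2.4000 - 3.0000 = -0.6000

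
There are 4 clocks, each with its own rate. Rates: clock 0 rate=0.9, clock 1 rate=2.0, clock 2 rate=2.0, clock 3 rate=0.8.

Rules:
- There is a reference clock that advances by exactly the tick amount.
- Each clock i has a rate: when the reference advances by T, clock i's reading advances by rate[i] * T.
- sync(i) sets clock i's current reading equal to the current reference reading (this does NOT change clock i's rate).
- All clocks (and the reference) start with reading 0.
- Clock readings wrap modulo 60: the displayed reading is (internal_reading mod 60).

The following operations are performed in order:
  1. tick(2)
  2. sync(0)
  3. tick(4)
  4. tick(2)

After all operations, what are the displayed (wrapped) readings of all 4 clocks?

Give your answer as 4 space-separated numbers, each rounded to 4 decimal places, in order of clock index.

Answer: 7.4000 16.0000 16.0000 6.4000

Derivation:
After op 1 tick(2): ref=2.0000 raw=[1.8000 4.0000 4.0000 1.6000]
After op 2 sync(0): ref=2.0000 raw=[2.0000 4.0000 4.0000 1.6000]
After op 3 tick(4): ref=6.0000 raw=[5.6000 12.0000 12.0000 4.8000]
After op 4 tick(2): ref=8.0000 raw=[7.4000 16.0000 16.0000 6.4000]
Wrap final raw readings (mod 60): 7.4000 mod 60 = 7.4000; 16.0000 mod 60 = 16.0000; 16.0000 mod 60 = 16.0000; 6.4000 mod 60 = 6.4000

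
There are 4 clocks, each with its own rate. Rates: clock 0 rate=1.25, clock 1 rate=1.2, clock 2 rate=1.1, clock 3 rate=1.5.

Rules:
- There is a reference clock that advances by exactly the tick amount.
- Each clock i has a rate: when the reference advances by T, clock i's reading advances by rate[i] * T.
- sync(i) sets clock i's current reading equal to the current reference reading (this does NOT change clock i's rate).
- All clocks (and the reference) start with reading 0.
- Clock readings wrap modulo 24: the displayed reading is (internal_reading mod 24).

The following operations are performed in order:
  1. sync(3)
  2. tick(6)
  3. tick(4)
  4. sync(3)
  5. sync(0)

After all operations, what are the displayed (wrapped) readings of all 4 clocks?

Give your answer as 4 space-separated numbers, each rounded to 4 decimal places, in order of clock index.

Answer: 10.0000 12.0000 11.0000 10.0000

Derivation:
After op 1 sync(3): ref=0.0000 raw=[0.0000 0.0000 0.0000 0.0000]
After op 2 tick(6): ref=6.0000 raw=[7.5000 7.2000 6.6000 9.0000]
After op 3 tick(4): ref=10.0000 raw=[12.5000 12.0000 11.0000 15.0000]
After op 4 sync(3): ref=10.0000 raw=[12.5000 12.0000 11.0000 10.0000]
After op 5 sync(0): ref=10.0000 raw=[10.0000 12.0000 11.0000 10.0000]
Wrap final raw readings (mod 24): 10.0000 mod 24 = 10.0000; 12.0000 mod 24 = 12.0000; 11.0000 mod 24 = 11.0000; 10.0000 mod 24 = 10.0000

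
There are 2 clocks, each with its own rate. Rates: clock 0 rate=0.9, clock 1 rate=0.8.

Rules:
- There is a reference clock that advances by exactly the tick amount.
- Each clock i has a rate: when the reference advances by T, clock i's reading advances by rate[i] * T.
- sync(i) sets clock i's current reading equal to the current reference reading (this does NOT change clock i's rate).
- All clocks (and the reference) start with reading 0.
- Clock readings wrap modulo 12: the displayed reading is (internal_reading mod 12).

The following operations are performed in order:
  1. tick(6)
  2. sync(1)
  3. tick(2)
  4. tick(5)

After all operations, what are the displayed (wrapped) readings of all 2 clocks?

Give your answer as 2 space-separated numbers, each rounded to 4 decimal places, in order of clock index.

Answer: 11.7000 11.6000

Derivation:
After op 1 tick(6): ref=6.0000 raw=[5.4000 4.8000]
After op 2 sync(1): ref=6.0000 raw=[5.4000 6.0000]
After op 3 tick(2): ref=8.0000 raw=[7.2000 7.6000]
After op 4 tick(5): ref=13.0000 raw=[11.7000 11.6000]
Wrap final raw readings (mod 12): 11.7000 mod 12 = 11.7000; 11.6000 mod 12 = 11.6000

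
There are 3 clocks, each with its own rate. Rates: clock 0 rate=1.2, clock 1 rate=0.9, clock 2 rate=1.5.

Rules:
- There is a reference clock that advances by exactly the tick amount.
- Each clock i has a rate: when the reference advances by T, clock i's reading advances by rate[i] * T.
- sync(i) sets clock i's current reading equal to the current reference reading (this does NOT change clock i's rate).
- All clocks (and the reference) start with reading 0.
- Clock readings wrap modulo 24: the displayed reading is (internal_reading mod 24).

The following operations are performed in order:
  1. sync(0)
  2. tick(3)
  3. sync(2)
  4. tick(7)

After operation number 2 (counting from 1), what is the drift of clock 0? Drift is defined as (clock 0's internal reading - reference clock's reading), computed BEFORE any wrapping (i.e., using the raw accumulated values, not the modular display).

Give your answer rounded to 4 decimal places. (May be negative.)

After op 1 sync(0): ref=0.0000 raw=[0.0000 0.0000 0.0000]
After op 2 tick(3): ref=3.0000 raw=[3.6000 2.7000 4.5000]
Drift of clock 0 after op 2: 3.6000 - 3.0000 = 0.6000

Answer: 0.6000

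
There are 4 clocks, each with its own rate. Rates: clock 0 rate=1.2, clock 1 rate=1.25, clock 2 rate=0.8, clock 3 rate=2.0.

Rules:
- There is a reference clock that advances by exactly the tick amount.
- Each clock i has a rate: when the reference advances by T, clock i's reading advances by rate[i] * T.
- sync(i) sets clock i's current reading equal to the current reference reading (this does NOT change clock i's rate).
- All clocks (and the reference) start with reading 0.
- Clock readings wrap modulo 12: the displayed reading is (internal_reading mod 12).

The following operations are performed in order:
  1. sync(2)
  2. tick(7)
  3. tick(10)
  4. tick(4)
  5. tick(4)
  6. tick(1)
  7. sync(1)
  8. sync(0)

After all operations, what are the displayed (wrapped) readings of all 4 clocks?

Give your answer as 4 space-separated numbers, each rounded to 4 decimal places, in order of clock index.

After op 1 sync(2): ref=0.0000 raw=[0.0000 0.0000 0.0000 0.0000]
After op 2 tick(7): ref=7.0000 raw=[8.4000 8.7500 5.6000 14.0000]
After op 3 tick(10): ref=17.0000 raw=[20.4000 21.2500 13.6000 34.0000]
After op 4 tick(4): ref=21.0000 raw=[25.2000 26.2500 16.8000 42.0000]
After op 5 tick(4): ref=25.0000 raw=[30.0000 31.2500 20.0000 50.0000]
After op 6 tick(1): ref=26.0000 raw=[31.2000 32.5000 20.8000 52.0000]
After op 7 sync(1): ref=26.0000 raw=[31.2000 26.0000 20.8000 52.0000]
After op 8 sync(0): ref=26.0000 raw=[26.0000 26.0000 20.8000 52.0000]
Wrap final raw readings (mod 12): 26.0000 mod 12 = 2.0000; 26.0000 mod 12 = 2.0000; 20.8000 mod 12 = 8.8000; 52.0000 mod 12 = 4.0000

Answer: 2.0000 2.0000 8.8000 4.0000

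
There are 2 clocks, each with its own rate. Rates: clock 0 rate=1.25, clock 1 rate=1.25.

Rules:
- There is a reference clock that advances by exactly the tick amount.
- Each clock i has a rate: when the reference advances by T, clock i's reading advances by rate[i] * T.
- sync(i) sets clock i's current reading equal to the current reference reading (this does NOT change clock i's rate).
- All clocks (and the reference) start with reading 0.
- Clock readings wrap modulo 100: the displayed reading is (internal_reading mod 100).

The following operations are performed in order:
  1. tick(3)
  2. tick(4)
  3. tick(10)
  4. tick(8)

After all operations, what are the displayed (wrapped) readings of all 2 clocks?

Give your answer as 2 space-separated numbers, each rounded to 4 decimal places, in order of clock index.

After op 1 tick(3): ref=3.0000 raw=[3.7500 3.7500]
After op 2 tick(4): ref=7.0000 raw=[8.7500 8.7500]
After op 3 tick(10): ref=17.0000 raw=[21.2500 21.2500]
After op 4 tick(8): ref=25.0000 raw=[31.2500 31.2500]
Wrap final raw readings (mod 100): 31.2500 mod 100 = 31.2500; 31.2500 mod 100 = 31.2500

Answer: 31.2500 31.2500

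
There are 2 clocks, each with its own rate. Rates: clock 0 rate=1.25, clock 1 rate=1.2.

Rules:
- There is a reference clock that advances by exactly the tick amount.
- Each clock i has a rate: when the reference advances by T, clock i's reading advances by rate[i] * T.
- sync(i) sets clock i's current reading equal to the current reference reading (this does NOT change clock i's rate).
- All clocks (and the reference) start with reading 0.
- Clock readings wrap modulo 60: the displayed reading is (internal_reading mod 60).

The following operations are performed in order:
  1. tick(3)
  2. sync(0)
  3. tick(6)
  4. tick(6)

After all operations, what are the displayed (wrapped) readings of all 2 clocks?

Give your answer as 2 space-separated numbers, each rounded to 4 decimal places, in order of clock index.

After op 1 tick(3): ref=3.0000 raw=[3.7500 3.6000]
After op 2 sync(0): ref=3.0000 raw=[3.0000 3.6000]
After op 3 tick(6): ref=9.0000 raw=[10.5000 10.8000]
After op 4 tick(6): ref=15.0000 raw=[18.0000 18.0000]
Wrap final raw readings (mod 60): 18.0000 mod 60 = 18.0000; 18.0000 mod 60 = 18.0000

Answer: 18.0000 18.0000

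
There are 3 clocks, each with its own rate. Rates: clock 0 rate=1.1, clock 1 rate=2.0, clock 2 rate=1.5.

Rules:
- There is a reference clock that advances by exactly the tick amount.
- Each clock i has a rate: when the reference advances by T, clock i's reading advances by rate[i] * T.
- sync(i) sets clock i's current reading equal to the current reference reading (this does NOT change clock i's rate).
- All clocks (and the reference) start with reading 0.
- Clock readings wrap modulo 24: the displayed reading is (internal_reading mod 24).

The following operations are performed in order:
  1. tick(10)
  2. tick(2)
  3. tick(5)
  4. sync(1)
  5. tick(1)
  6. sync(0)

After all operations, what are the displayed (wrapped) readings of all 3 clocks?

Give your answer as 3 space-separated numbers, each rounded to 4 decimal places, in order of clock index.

Answer: 18.0000 19.0000 3.0000

Derivation:
After op 1 tick(10): ref=10.0000 raw=[11.0000 20.0000 15.0000]
After op 2 tick(2): ref=12.0000 raw=[13.2000 24.0000 18.0000]
After op 3 tick(5): ref=17.0000 raw=[18.7000 34.0000 25.5000]
After op 4 sync(1): ref=17.0000 raw=[18.7000 17.0000 25.5000]
After op 5 tick(1): ref=18.0000 raw=[19.8000 19.0000 27.0000]
After op 6 sync(0): ref=18.0000 raw=[18.0000 19.0000 27.0000]
Wrap final raw readings (mod 24): 18.0000 mod 24 = 18.0000; 19.0000 mod 24 = 19.0000; 27.0000 mod 24 = 3.0000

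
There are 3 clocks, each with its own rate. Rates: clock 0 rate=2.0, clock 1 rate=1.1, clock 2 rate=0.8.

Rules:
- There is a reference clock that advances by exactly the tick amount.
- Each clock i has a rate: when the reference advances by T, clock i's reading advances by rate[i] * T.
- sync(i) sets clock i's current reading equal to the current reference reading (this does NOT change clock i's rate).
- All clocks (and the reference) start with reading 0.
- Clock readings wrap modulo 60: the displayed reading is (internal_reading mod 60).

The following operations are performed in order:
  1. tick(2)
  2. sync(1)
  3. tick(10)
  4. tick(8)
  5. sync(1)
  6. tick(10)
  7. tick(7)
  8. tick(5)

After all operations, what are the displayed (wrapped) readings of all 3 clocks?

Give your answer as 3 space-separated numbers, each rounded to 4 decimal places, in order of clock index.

After op 1 tick(2): ref=2.0000 raw=[4.0000 2.2000 1.6000]
After op 2 sync(1): ref=2.0000 raw=[4.0000 2.0000 1.6000]
After op 3 tick(10): ref=12.0000 raw=[24.0000 13.0000 9.6000]
After op 4 tick(8): ref=20.0000 raw=[40.0000 21.8000 16.0000]
After op 5 sync(1): ref=20.0000 raw=[40.0000 20.0000 16.0000]
After op 6 tick(10): ref=30.0000 raw=[60.0000 31.0000 24.0000]
After op 7 tick(7): ref=37.0000 raw=[74.0000 38.7000 29.6000]
After op 8 tick(5): ref=42.0000 raw=[84.0000 44.2000 33.6000]
Wrap final raw readings (mod 60): 84.0000 mod 60 = 24.0000; 44.2000 mod 60 = 44.2000; 33.6000 mod 60 = 33.6000

Answer: 24.0000 44.2000 33.6000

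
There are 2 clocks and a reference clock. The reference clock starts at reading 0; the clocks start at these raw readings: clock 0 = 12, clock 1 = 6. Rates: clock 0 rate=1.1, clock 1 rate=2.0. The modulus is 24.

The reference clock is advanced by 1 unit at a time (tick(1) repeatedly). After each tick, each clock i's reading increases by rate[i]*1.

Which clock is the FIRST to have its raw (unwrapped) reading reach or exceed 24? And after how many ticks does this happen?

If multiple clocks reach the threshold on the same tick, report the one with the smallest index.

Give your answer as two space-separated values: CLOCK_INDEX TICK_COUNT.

Answer: 1 9

Derivation:
clock 0: start=12, rate=1.1, needs 24-12 = 12; ticks = ceil(12/1.1) = ceil(10.9091) = 11; reading at tick 11 = 12 + 1.1*11 = 24.1000
clock 1: start=6, rate=2.0, needs 24-6 = 18; ticks = ceil(18/2.0) = ceil(9.0000) = 9; reading at tick 9 = 6 + 2.0*9 = 24.0000
Minimum tick count = 9; winners = [1]; smallest index = 1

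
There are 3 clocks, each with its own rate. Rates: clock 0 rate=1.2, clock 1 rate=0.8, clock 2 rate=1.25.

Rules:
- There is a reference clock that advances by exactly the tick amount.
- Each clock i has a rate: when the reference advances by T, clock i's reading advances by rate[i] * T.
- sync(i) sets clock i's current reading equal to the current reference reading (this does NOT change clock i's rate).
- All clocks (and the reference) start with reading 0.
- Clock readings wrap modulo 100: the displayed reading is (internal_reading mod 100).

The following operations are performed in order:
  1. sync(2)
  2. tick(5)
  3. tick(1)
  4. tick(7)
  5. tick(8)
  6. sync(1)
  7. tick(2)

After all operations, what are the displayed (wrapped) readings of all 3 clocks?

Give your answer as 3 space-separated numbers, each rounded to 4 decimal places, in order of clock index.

After op 1 sync(2): ref=0.0000 raw=[0.0000 0.0000 0.0000]
After op 2 tick(5): ref=5.0000 raw=[6.0000 4.0000 6.2500]
After op 3 tick(1): ref=6.0000 raw=[7.2000 4.8000 7.5000]
After op 4 tick(7): ref=13.0000 raw=[15.6000 10.4000 16.2500]
After op 5 tick(8): ref=21.0000 raw=[25.2000 16.8000 26.2500]
After op 6 sync(1): ref=21.0000 raw=[25.2000 21.0000 26.2500]
After op 7 tick(2): ref=23.0000 raw=[27.6000 22.6000 28.7500]
Wrap final raw readings (mod 100): 27.6000 mod 100 = 27.6000; 22.6000 mod 100 = 22.6000; 28.7500 mod 100 = 28.7500

Answer: 27.6000 22.6000 28.7500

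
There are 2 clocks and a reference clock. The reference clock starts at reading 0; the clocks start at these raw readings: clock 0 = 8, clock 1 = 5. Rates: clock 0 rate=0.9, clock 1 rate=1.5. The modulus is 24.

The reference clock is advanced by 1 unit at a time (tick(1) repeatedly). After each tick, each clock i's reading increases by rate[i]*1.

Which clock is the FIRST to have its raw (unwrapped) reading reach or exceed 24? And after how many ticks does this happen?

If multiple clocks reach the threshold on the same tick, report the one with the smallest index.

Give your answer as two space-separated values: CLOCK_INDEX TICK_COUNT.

clock 0: start=8, rate=0.9, needs 24-8 = 16; ticks = ceil(16/0.9) = ceil(17.7778) = 18; reading at tick 18 = 8 + 0.9*18 = 24.2000
clock 1: start=5, rate=1.5, needs 24-5 = 19; ticks = ceil(19/1.5) = ceil(12.6667) = 13; reading at tick 13 = 5 + 1.5*13 = 24.5000
Minimum tick count = 13; winners = [1]; smallest index = 1

Answer: 1 13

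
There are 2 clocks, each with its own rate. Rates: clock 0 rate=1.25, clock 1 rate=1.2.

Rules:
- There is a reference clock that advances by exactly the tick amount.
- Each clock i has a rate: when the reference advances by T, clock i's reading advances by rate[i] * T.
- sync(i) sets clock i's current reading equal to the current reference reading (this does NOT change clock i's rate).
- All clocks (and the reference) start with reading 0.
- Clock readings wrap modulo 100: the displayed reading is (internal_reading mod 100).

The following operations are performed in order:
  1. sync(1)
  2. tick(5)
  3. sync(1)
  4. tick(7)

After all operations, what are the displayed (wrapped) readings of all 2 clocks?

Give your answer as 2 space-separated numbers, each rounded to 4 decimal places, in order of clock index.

Answer: 15.0000 13.4000

Derivation:
After op 1 sync(1): ref=0.0000 raw=[0.0000 0.0000]
After op 2 tick(5): ref=5.0000 raw=[6.2500 6.0000]
After op 3 sync(1): ref=5.0000 raw=[6.2500 5.0000]
After op 4 tick(7): ref=12.0000 raw=[15.0000 13.4000]
Wrap final raw readings (mod 100): 15.0000 mod 100 = 15.0000; 13.4000 mod 100 = 13.4000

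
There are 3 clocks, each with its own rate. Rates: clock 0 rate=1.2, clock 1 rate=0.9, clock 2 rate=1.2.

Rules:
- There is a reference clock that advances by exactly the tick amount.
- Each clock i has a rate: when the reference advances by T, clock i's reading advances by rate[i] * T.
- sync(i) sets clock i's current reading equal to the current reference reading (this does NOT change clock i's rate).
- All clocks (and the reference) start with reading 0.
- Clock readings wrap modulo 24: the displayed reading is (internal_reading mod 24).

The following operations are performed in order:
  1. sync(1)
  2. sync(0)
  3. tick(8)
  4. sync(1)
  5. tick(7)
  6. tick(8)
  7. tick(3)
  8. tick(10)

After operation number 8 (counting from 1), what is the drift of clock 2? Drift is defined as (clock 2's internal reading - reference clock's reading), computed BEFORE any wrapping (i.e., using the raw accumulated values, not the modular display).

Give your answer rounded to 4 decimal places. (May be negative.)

After op 1 sync(1): ref=0.0000 raw=[0.0000 0.0000 0.0000]
After op 2 sync(0): ref=0.0000 raw=[0.0000 0.0000 0.0000]
After op 3 tick(8): ref=8.0000 raw=[9.6000 7.2000 9.6000]
After op 4 sync(1): ref=8.0000 raw=[9.6000 8.0000 9.6000]
After op 5 tick(7): ref=15.0000 raw=[18.0000 14.3000 18.0000]
After op 6 tick(8): ref=23.0000 raw=[27.6000 21.5000 27.6000]
After op 7 tick(3): ref=26.0000 raw=[31.2000 24.2000 31.2000]
After op 8 tick(10): ref=36.0000 raw=[43.2000 33.2000 43.2000]
Drift of clock 2 after op 8: 43.2000 - 36.0000 = 7.2000

Answer: 7.2000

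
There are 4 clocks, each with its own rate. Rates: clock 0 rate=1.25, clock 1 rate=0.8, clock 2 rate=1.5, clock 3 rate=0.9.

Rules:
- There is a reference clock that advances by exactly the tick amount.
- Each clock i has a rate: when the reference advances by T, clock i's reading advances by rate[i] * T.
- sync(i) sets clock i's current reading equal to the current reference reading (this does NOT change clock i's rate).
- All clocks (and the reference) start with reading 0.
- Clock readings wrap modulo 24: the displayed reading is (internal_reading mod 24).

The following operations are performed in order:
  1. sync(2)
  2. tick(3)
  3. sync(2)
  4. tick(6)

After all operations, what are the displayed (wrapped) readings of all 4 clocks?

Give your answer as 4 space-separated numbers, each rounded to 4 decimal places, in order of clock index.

After op 1 sync(2): ref=0.0000 raw=[0.0000 0.0000 0.0000 0.0000]
After op 2 tick(3): ref=3.0000 raw=[3.7500 2.4000 4.5000 2.7000]
After op 3 sync(2): ref=3.0000 raw=[3.7500 2.4000 3.0000 2.7000]
After op 4 tick(6): ref=9.0000 raw=[11.2500 7.2000 12.0000 8.1000]
Wrap final raw readings (mod 24): 11.2500 mod 24 = 11.2500; 7.2000 mod 24 = 7.2000; 12.0000 mod 24 = 12.0000; 8.1000 mod 24 = 8.1000

Answer: 11.2500 7.2000 12.0000 8.1000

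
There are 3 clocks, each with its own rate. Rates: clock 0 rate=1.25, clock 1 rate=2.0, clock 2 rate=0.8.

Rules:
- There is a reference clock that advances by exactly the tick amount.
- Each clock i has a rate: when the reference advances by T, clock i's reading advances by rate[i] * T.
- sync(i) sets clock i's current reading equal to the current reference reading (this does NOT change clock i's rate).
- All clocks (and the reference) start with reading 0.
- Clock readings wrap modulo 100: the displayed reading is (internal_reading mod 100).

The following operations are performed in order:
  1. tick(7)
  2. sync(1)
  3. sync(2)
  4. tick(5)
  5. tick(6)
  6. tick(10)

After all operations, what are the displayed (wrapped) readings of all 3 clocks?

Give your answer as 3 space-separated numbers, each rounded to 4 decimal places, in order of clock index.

After op 1 tick(7): ref=7.0000 raw=[8.7500 14.0000 5.6000]
After op 2 sync(1): ref=7.0000 raw=[8.7500 7.0000 5.6000]
After op 3 sync(2): ref=7.0000 raw=[8.7500 7.0000 7.0000]
After op 4 tick(5): ref=12.0000 raw=[15.0000 17.0000 11.0000]
After op 5 tick(6): ref=18.0000 raw=[22.5000 29.0000 15.8000]
After op 6 tick(10): ref=28.0000 raw=[35.0000 49.0000 23.8000]
Wrap final raw readings (mod 100): 35.0000 mod 100 = 35.0000; 49.0000 mod 100 = 49.0000; 23.8000 mod 100 = 23.8000

Answer: 35.0000 49.0000 23.8000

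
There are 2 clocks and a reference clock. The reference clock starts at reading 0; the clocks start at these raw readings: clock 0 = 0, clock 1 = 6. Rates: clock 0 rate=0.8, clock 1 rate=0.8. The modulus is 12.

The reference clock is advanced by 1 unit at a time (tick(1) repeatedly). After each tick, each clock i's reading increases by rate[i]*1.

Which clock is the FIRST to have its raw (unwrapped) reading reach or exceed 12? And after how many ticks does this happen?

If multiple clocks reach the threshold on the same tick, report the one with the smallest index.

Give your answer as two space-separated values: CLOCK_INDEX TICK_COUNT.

clock 0: start=0, rate=0.8, needs 12-0 = 12; ticks = ceil(12/0.8) = ceil(15.0000) = 15; reading at tick 15 = 0 + 0.8*15 = 12.0000
clock 1: start=6, rate=0.8, needs 12-6 = 6; ticks = ceil(6/0.8) = ceil(7.5000) = 8; reading at tick 8 = 6 + 0.8*8 = 12.4000
Minimum tick count = 8; winners = [1]; smallest index = 1

Answer: 1 8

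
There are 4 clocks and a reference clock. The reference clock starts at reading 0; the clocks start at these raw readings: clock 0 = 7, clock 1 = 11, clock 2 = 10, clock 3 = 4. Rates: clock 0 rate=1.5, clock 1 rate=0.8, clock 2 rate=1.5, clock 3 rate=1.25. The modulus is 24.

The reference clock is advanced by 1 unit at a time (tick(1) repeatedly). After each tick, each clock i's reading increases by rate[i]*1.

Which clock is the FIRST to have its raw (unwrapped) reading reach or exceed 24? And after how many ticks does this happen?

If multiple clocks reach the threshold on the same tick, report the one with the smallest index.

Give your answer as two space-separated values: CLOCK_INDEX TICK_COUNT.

Answer: 2 10

Derivation:
clock 0: start=7, rate=1.5, needs 24-7 = 17; ticks = ceil(17/1.5) = ceil(11.3333) = 12; reading at tick 12 = 7 + 1.5*12 = 25.0000
clock 1: start=11, rate=0.8, needs 24-11 = 13; ticks = ceil(13/0.8) = ceil(16.2500) = 17; reading at tick 17 = 11 + 0.8*17 = 24.6000
clock 2: start=10, rate=1.5, needs 24-10 = 14; ticks = ceil(14/1.5) = ceil(9.3333) = 10; reading at tick 10 = 10 + 1.5*10 = 25.0000
clock 3: start=4, rate=1.25, needs 24-4 = 20; ticks = ceil(20/1.25) = ceil(16.0000) = 16; reading at tick 16 = 4 + 1.25*16 = 24.0000
Minimum tick count = 10; winners = [2]; smallest index = 2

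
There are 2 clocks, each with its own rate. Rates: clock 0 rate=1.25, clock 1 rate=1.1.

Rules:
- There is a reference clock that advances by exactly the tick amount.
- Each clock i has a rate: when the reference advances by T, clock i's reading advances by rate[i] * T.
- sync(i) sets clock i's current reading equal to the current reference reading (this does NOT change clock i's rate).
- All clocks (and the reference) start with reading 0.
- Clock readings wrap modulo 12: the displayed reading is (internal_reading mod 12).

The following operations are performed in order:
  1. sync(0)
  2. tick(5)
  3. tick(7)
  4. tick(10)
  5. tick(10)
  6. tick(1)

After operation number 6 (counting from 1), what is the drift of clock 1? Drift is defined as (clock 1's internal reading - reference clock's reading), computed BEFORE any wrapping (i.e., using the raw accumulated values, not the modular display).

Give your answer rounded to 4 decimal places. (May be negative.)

Answer: 3.3000

Derivation:
After op 1 sync(0): ref=0.0000 raw=[0.0000 0.0000]
After op 2 tick(5): ref=5.0000 raw=[6.2500 5.5000]
After op 3 tick(7): ref=12.0000 raw=[15.0000 13.2000]
After op 4 tick(10): ref=22.0000 raw=[27.5000 24.2000]
After op 5 tick(10): ref=32.0000 raw=[40.0000 35.2000]
After op 6 tick(1): ref=33.0000 raw=[41.2500 36.3000]
Drift of clock 1 after op 6: 36.3000 - 33.0000 = 3.3000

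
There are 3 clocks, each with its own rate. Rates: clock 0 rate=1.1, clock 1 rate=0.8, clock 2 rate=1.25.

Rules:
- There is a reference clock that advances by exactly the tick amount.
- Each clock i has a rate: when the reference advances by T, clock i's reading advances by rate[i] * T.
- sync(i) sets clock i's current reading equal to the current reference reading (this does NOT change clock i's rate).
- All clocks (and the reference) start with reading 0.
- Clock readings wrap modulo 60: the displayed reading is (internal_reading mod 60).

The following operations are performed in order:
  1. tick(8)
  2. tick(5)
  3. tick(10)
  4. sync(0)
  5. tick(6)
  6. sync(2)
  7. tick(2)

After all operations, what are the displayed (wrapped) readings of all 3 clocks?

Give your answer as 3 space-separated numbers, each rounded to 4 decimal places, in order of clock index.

After op 1 tick(8): ref=8.0000 raw=[8.8000 6.4000 10.0000]
After op 2 tick(5): ref=13.0000 raw=[14.3000 10.4000 16.2500]
After op 3 tick(10): ref=23.0000 raw=[25.3000 18.4000 28.7500]
After op 4 sync(0): ref=23.0000 raw=[23.0000 18.4000 28.7500]
After op 5 tick(6): ref=29.0000 raw=[29.6000 23.2000 36.2500]
After op 6 sync(2): ref=29.0000 raw=[29.6000 23.2000 29.0000]
After op 7 tick(2): ref=31.0000 raw=[31.8000 24.8000 31.5000]
Wrap final raw readings (mod 60): 31.8000 mod 60 = 31.8000; 24.8000 mod 60 = 24.8000; 31.5000 mod 60 = 31.5000

Answer: 31.8000 24.8000 31.5000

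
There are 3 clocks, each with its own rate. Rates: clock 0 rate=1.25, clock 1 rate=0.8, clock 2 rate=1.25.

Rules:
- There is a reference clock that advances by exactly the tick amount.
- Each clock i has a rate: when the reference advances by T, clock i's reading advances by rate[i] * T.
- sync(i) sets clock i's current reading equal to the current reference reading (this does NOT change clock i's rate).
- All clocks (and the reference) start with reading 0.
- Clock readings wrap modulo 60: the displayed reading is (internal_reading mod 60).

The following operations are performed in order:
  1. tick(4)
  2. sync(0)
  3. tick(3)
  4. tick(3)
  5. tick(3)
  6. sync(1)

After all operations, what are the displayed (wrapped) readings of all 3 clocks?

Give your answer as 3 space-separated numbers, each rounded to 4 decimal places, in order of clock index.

Answer: 15.2500 13.0000 16.2500

Derivation:
After op 1 tick(4): ref=4.0000 raw=[5.0000 3.2000 5.0000]
After op 2 sync(0): ref=4.0000 raw=[4.0000 3.2000 5.0000]
After op 3 tick(3): ref=7.0000 raw=[7.7500 5.6000 8.7500]
After op 4 tick(3): ref=10.0000 raw=[11.5000 8.0000 12.5000]
After op 5 tick(3): ref=13.0000 raw=[15.2500 10.4000 16.2500]
After op 6 sync(1): ref=13.0000 raw=[15.2500 13.0000 16.2500]
Wrap final raw readings (mod 60): 15.2500 mod 60 = 15.2500; 13.0000 mod 60 = 13.0000; 16.2500 mod 60 = 16.2500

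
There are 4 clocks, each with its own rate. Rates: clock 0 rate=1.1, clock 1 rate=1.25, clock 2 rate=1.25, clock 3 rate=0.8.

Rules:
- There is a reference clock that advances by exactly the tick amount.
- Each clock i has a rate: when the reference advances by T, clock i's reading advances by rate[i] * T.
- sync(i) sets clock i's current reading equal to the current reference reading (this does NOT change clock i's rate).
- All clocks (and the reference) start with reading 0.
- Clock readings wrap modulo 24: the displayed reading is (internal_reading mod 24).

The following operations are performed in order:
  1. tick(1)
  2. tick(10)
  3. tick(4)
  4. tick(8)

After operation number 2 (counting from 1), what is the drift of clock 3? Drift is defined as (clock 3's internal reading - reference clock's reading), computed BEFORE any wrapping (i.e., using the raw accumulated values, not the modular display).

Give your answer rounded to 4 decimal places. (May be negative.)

Answer: -2.2000

Derivation:
After op 1 tick(1): ref=1.0000 raw=[1.1000 1.2500 1.2500 0.8000]
After op 2 tick(10): ref=11.0000 raw=[12.1000 13.7500 13.7500 8.8000]
Drift of clock 3 after op 2: 8.8000 - 11.0000 = -2.2000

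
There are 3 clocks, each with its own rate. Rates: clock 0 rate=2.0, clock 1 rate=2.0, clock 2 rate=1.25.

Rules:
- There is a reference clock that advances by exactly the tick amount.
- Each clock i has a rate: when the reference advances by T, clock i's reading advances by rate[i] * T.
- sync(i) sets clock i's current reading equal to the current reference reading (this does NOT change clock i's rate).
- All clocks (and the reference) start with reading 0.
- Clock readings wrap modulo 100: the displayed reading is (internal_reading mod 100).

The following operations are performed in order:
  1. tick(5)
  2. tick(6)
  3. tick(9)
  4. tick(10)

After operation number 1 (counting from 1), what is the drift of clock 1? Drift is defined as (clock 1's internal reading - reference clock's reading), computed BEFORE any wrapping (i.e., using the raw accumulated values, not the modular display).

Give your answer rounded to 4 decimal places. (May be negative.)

Answer: 5.0000

Derivation:
After op 1 tick(5): ref=5.0000 raw=[10.0000 10.0000 6.2500]
Drift of clock 1 after op 1: 10.0000 - 5.0000 = 5.0000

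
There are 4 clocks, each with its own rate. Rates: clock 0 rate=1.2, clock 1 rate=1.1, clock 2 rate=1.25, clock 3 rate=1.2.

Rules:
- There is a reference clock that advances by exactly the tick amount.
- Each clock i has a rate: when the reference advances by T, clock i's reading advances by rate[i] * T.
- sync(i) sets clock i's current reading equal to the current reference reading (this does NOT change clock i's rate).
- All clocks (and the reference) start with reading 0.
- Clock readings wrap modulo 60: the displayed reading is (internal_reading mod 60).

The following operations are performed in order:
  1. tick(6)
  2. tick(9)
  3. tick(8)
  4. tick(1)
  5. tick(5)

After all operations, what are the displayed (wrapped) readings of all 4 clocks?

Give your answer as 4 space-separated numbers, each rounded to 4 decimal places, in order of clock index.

After op 1 tick(6): ref=6.0000 raw=[7.2000 6.6000 7.5000 7.2000]
After op 2 tick(9): ref=15.0000 raw=[18.0000 16.5000 18.7500 18.0000]
After op 3 tick(8): ref=23.0000 raw=[27.6000 25.3000 28.7500 27.6000]
After op 4 tick(1): ref=24.0000 raw=[28.8000 26.4000 30.0000 28.8000]
After op 5 tick(5): ref=29.0000 raw=[34.8000 31.9000 36.2500 34.8000]
Wrap final raw readings (mod 60): 34.8000 mod 60 = 34.8000; 31.9000 mod 60 = 31.9000; 36.2500 mod 60 = 36.2500; 34.8000 mod 60 = 34.8000

Answer: 34.8000 31.9000 36.2500 34.8000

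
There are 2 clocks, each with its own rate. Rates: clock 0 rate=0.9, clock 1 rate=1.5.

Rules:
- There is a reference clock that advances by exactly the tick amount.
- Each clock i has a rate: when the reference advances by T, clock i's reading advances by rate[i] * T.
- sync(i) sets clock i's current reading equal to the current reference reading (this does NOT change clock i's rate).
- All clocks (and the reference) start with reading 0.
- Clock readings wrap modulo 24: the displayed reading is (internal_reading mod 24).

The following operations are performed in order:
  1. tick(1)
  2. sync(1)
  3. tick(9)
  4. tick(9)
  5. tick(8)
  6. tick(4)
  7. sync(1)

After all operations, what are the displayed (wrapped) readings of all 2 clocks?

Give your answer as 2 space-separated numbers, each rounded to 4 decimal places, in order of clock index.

After op 1 tick(1): ref=1.0000 raw=[0.9000 1.5000]
After op 2 sync(1): ref=1.0000 raw=[0.9000 1.0000]
After op 3 tick(9): ref=10.0000 raw=[9.0000 14.5000]
After op 4 tick(9): ref=19.0000 raw=[17.1000 28.0000]
After op 5 tick(8): ref=27.0000 raw=[24.3000 40.0000]
After op 6 tick(4): ref=31.0000 raw=[27.9000 46.0000]
After op 7 sync(1): ref=31.0000 raw=[27.9000 31.0000]
Wrap final raw readings (mod 24): 27.9000 mod 24 = 3.9000; 31.0000 mod 24 = 7.0000

Answer: 3.9000 7.0000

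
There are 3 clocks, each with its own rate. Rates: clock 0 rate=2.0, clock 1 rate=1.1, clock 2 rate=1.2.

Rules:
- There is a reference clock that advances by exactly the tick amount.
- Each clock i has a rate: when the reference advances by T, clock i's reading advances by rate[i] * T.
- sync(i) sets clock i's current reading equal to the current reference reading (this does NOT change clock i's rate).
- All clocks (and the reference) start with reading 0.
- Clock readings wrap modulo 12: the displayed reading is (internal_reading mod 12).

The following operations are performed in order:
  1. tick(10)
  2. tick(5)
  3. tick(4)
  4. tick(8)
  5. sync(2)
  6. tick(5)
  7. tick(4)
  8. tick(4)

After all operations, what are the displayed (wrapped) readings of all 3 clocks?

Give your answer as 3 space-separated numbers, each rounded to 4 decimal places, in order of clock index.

Answer: 8.0000 8.0000 6.6000

Derivation:
After op 1 tick(10): ref=10.0000 raw=[20.0000 11.0000 12.0000]
After op 2 tick(5): ref=15.0000 raw=[30.0000 16.5000 18.0000]
After op 3 tick(4): ref=19.0000 raw=[38.0000 20.9000 22.8000]
After op 4 tick(8): ref=27.0000 raw=[54.0000 29.7000 32.4000]
After op 5 sync(2): ref=27.0000 raw=[54.0000 29.7000 27.0000]
After op 6 tick(5): ref=32.0000 raw=[64.0000 35.2000 33.0000]
After op 7 tick(4): ref=36.0000 raw=[72.0000 39.6000 37.8000]
After op 8 tick(4): ref=40.0000 raw=[80.0000 44.0000 42.6000]
Wrap final raw readings (mod 12): 80.0000 mod 12 = 8.0000; 44.0000 mod 12 = 8.0000; 42.6000 mod 12 = 6.6000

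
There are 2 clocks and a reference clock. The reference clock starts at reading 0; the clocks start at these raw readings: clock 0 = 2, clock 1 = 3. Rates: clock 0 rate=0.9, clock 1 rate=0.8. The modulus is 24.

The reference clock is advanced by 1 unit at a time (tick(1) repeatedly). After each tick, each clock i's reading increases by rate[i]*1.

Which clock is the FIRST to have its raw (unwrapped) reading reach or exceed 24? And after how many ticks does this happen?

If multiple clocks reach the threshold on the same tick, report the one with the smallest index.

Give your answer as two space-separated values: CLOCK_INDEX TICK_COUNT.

Answer: 0 25

Derivation:
clock 0: start=2, rate=0.9, needs 24-2 = 22; ticks = ceil(22/0.9) = ceil(24.4444) = 25; reading at tick 25 = 2 + 0.9*25 = 24.5000
clock 1: start=3, rate=0.8, needs 24-3 = 21; ticks = ceil(21/0.8) = ceil(26.2500) = 27; reading at tick 27 = 3 + 0.8*27 = 24.6000
Minimum tick count = 25; winners = [0]; smallest index = 0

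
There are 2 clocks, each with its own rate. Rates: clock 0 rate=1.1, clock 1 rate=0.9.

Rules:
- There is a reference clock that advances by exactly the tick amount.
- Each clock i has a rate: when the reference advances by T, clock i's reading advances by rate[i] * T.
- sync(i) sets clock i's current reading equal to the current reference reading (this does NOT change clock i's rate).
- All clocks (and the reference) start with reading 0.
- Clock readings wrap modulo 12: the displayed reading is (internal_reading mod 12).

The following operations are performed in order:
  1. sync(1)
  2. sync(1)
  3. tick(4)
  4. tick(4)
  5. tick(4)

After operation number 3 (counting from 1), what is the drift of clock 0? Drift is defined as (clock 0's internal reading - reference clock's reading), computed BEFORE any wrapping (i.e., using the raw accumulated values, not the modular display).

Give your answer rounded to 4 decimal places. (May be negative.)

After op 1 sync(1): ref=0.0000 raw=[0.0000 0.0000]
After op 2 sync(1): ref=0.0000 raw=[0.0000 0.0000]
After op 3 tick(4): ref=4.0000 raw=[4.4000 3.6000]
Drift of clock 0 after op 3: 4.4000 - 4.0000 = 0.4000

Answer: 0.4000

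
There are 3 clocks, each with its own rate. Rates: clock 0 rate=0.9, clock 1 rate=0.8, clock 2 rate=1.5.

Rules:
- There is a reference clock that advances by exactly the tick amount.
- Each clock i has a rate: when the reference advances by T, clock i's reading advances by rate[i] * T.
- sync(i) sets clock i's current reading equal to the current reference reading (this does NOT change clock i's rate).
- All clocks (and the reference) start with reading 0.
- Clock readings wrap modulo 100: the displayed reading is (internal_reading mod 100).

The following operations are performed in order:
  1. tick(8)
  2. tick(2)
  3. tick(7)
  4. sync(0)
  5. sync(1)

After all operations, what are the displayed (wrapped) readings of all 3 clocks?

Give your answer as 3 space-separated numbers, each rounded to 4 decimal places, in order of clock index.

After op 1 tick(8): ref=8.0000 raw=[7.2000 6.4000 12.0000]
After op 2 tick(2): ref=10.0000 raw=[9.0000 8.0000 15.0000]
After op 3 tick(7): ref=17.0000 raw=[15.3000 13.6000 25.5000]
After op 4 sync(0): ref=17.0000 raw=[17.0000 13.6000 25.5000]
After op 5 sync(1): ref=17.0000 raw=[17.0000 17.0000 25.5000]
Wrap final raw readings (mod 100): 17.0000 mod 100 = 17.0000; 17.0000 mod 100 = 17.0000; 25.5000 mod 100 = 25.5000

Answer: 17.0000 17.0000 25.5000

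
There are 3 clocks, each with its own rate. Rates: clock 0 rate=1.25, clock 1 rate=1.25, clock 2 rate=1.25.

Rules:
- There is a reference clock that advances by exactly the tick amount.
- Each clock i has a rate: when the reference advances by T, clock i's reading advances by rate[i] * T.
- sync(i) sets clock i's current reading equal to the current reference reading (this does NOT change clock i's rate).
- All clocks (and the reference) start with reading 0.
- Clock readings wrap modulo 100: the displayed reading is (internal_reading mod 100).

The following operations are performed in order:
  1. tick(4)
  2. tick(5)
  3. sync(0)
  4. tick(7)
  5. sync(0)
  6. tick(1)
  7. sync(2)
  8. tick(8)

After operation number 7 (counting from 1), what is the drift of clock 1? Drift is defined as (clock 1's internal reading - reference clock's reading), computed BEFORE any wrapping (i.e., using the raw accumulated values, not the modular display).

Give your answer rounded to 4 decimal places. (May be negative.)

Answer: 4.2500

Derivation:
After op 1 tick(4): ref=4.0000 raw=[5.0000 5.0000 5.0000]
After op 2 tick(5): ref=9.0000 raw=[11.2500 11.2500 11.2500]
After op 3 sync(0): ref=9.0000 raw=[9.0000 11.2500 11.2500]
After op 4 tick(7): ref=16.0000 raw=[17.7500 20.0000 20.0000]
After op 5 sync(0): ref=16.0000 raw=[16.0000 20.0000 20.0000]
After op 6 tick(1): ref=17.0000 raw=[17.2500 21.2500 21.2500]
After op 7 sync(2): ref=17.0000 raw=[17.2500 21.2500 17.0000]
Drift of clock 1 after op 7: 21.2500 - 17.0000 = 4.2500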